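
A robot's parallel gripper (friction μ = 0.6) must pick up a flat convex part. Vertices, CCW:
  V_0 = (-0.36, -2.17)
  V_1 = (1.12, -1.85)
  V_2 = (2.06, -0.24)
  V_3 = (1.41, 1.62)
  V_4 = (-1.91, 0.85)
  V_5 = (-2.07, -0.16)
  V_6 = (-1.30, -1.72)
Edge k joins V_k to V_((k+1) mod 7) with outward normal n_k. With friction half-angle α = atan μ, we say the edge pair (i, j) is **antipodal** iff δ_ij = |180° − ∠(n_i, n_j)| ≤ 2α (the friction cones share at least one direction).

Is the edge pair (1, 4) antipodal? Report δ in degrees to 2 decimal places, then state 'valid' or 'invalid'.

α = atan 0.6 = 30.96°;  2α = 61.93°
edge 1: e_1 = (+0.94, +1.61);  n_1 = (+0.8636, -0.5042)
edge 4: e_4 = (-0.16, -1.01);  n_4 = (-0.9877, +0.1565)
∠(n_1, n_4) = 158.72°
δ = |180° − 158.72°| = 21.28°
21.28° ≤ 2α = 61.93°  →  valid

δ = 21.28°, valid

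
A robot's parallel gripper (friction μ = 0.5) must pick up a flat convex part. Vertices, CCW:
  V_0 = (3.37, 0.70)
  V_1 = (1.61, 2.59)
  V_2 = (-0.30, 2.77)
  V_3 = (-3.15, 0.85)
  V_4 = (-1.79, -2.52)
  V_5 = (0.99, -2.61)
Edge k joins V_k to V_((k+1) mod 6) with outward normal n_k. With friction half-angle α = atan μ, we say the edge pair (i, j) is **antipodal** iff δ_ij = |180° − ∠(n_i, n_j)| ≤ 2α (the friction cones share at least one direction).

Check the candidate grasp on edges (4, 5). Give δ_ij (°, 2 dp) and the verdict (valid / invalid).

α = atan 0.5 = 26.57°;  2α = 53.13°
edge 4: e_4 = (+2.78, -0.09);  n_4 = (-0.0324, -0.9995)
edge 5: e_5 = (+2.38, +3.31);  n_5 = (+0.8119, -0.5838)
∠(n_4, n_5) = 56.14°
δ = |180° − 56.14°| = 123.86°
123.86° > 2α = 53.13°  →  invalid

δ = 123.86°, invalid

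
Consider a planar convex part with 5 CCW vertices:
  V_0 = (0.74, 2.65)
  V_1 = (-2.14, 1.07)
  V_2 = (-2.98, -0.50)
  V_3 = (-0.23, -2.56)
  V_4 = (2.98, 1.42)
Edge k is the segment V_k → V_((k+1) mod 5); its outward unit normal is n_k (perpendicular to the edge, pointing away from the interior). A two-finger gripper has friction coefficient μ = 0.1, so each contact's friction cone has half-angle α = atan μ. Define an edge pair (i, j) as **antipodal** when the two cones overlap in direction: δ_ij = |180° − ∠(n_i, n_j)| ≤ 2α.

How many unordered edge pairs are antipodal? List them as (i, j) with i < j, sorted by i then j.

α = atan 0.1 = 5.71°;  2α = 11.42°
n_0 = (-0.4810, +0.8767)
n_1 = (-0.8817, +0.4718)
n_2 = (-0.5995, -0.8003)
n_3 = (+0.7784, -0.6278)
n_4 = (+0.4813, +0.8765)
  (0,1): δ = 146.90°  ·
  (0,2): δ = 65.59°  ·
  (0,3): δ = 22.36°  ·
  (0,4): δ = 122.48°  ·
  (1,2): δ = 98.69°  ·
  (1,3): δ = 10.74°  ✓
  (1,4): δ = 89.38°  ·
  (2,3): δ = 92.05°  ·
  (2,4): δ = 8.07°  ✓
  (3,4): δ = 79.88°  ·
antipodal pairs: 2

count = 2; pairs: (1,3), (2,4)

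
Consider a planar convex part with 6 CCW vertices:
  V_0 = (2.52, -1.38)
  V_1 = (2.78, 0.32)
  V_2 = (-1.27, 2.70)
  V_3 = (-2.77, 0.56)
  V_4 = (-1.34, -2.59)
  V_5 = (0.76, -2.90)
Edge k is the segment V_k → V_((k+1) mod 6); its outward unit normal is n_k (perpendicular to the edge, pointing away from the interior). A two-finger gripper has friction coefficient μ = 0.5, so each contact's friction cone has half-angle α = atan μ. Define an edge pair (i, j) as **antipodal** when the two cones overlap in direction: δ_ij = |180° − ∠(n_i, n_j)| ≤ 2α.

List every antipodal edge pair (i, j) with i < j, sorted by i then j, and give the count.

α = atan 0.5 = 26.57°;  2α = 53.13°
n_0 = (+0.9885, -0.1512)
n_1 = (+0.5066, +0.8622)
n_2 = (-0.8189, +0.5740)
n_3 = (-0.9106, -0.4134)
n_4 = (-0.1460, -0.9893)
n_5 = (+0.6536, -0.7568)
  (0,1): δ = 111.75°  ·
  (0,2): δ = 26.33°  ✓
  (0,3): δ = 33.11°  ✓
  (0,4): δ = 90.30°  ·
  (0,5): δ = 139.51°  ·
  (1,2): δ = 94.59°  ·
  (1,3): δ = 35.14°  ✓
  (1,4): δ = 22.04°  ✓
  (1,5): δ = 71.26°  ·
  (2,3): δ = 120.56°  ·
  (2,4): δ = 63.37°  ·
  (2,5): δ = 14.16°  ✓
  (3,4): δ = 122.81°  ·
  (3,5): δ = 73.60°  ·
  (4,5): δ = 130.79°  ·
antipodal pairs: 5

count = 5; pairs: (0,2), (0,3), (1,3), (1,4), (2,5)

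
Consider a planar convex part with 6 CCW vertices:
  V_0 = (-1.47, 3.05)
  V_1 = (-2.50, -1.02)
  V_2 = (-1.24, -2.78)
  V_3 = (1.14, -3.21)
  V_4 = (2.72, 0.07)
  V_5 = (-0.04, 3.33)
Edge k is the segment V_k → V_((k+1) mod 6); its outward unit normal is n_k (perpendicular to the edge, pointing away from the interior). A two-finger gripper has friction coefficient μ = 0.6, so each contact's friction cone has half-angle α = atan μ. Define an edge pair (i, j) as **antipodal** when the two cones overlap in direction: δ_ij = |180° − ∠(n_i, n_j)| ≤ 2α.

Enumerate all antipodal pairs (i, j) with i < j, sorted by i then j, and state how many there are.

α = atan 0.6 = 30.96°;  2α = 61.93°
n_0 = (-0.9694, +0.2453)
n_1 = (-0.8131, -0.5821)
n_2 = (-0.1778, -0.9841)
n_3 = (+0.9009, -0.4340)
n_4 = (+0.7632, +0.6462)
n_5 = (-0.1922, +0.9814)
  (0,1): δ = 130.20°  ·
  (0,2): δ = 86.04°  ·
  (0,3): δ = 11.52°  ✓
  (0,4): δ = 54.45°  ✓
  (0,5): δ = 115.28°  ·
  (1,2): δ = 135.84°  ·
  (1,3): δ = 61.32°  ✓
  (1,4): δ = 4.65°  ✓
  (1,5): δ = 65.48°  ·
  (2,3): δ = 105.48°  ·
  (2,4): δ = 39.51°  ✓
  (2,5): δ = 21.32°  ✓
  (3,4): δ = 114.03°  ·
  (3,5): δ = 53.20°  ✓
  (4,5): δ = 119.17°  ·
antipodal pairs: 7

count = 7; pairs: (0,3), (0,4), (1,3), (1,4), (2,4), (2,5), (3,5)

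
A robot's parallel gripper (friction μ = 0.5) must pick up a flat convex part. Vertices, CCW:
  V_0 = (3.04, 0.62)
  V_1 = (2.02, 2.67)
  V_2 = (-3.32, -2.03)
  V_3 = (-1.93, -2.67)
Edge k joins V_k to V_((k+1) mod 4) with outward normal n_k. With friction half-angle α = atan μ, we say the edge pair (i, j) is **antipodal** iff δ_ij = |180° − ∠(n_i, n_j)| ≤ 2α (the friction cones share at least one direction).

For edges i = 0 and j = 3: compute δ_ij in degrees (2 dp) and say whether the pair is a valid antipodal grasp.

α = atan 0.5 = 26.57°;  2α = 53.13°
edge 0: e_0 = (-1.02, +2.05);  n_0 = (+0.8953, +0.4455)
edge 3: e_3 = (+4.97, +3.29);  n_3 = (+0.5520, -0.8339)
∠(n_0, n_3) = 82.95°
δ = |180° − 82.95°| = 97.05°
97.05° > 2α = 53.13°  →  invalid

δ = 97.05°, invalid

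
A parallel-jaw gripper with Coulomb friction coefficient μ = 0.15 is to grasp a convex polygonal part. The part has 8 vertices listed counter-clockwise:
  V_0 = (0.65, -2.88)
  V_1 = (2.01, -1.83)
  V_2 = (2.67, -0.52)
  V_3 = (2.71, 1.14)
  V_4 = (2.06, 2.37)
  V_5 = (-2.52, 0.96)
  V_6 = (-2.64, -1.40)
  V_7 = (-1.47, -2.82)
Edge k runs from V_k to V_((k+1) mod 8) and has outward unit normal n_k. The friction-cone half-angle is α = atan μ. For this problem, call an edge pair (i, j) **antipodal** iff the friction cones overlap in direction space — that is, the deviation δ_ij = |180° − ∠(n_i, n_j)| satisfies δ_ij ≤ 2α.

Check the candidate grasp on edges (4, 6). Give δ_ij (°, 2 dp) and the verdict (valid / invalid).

α = atan 0.15 = 8.53°;  2α = 17.06°
edge 4: e_4 = (-4.58, -1.41);  n_4 = (-0.2942, +0.9557)
edge 6: e_6 = (+1.17, -1.42);  n_6 = (-0.7718, -0.6359)
∠(n_4, n_6) = 112.38°
δ = |180° − 112.38°| = 67.62°
67.62° > 2α = 17.06°  →  invalid

δ = 67.62°, invalid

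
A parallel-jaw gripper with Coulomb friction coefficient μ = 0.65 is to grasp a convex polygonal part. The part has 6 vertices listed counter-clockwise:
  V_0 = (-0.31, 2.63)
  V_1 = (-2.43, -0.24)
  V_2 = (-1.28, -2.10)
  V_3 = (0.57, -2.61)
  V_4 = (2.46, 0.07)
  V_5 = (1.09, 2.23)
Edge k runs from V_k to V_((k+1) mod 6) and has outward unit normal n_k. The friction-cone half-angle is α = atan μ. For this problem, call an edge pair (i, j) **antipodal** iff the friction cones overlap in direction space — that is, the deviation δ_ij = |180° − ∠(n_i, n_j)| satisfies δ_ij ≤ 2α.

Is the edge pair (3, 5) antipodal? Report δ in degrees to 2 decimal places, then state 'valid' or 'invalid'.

δ = 70.75°, invalid

α = atan 0.65 = 33.02°;  2α = 66.05°
edge 3: e_3 = (+1.89, +2.68);  n_3 = (+0.8172, -0.5763)
edge 5: e_5 = (-1.40, +0.40);  n_5 = (+0.2747, +0.9615)
∠(n_3, n_5) = 109.25°
δ = |180° − 109.25°| = 70.75°
70.75° > 2α = 66.05°  →  invalid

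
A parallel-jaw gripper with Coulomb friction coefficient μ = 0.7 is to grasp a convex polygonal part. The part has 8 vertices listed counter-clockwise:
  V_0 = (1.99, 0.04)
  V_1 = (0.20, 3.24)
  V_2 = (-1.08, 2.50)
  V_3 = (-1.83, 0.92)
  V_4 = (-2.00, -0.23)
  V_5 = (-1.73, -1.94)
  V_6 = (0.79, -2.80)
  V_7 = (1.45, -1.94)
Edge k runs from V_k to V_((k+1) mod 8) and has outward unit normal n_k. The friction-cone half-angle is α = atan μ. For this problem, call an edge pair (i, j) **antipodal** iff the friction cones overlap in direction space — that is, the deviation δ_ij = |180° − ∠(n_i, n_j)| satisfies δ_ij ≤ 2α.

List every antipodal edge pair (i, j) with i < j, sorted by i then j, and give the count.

α = atan 0.7 = 34.99°;  2α = 69.98°
n_0 = (+0.8727, +0.4882)
n_1 = (-0.5005, +0.8657)
n_2 = (-0.9034, +0.4288)
n_3 = (-0.9892, +0.1462)
n_4 = (-0.9878, -0.1560)
n_5 = (-0.3230, -0.9464)
n_6 = (+0.7933, -0.6088)
n_7 = (+0.9648, -0.2631)
  (0,1): δ = 89.19°  ·
  (0,2): δ = 54.61°  ✓
  (0,3): δ = 37.63°  ✓
  (0,4): δ = 20.25°  ✓
  (0,5): δ = 41.94°  ✓
  (0,6): δ = 113.27°  ·
  (0,7): δ = 135.52°  ·
  (1,2): δ = 145.43°  ·
  (1,3): δ = 128.44°  ·
  (1,4): δ = 111.06°  ·
  (1,5): δ = 48.88°  ✓
  (1,6): δ = 22.46°  ✓
  (1,7): δ = 44.71°  ✓
  (2,3): δ = 163.02°  ·
  (2,4): δ = 145.63°  ·
  (2,5): δ = 83.45°  ·
  (2,6): δ = 12.11°  ✓
  (2,7): δ = 10.14°  ✓
  (3,4): δ = 162.62°  ·
  (3,5): δ = 100.43°  ·
  (3,6): δ = 29.10°  ✓
  (3,7): δ = 6.85°  ✓
  (4,5): δ = 117.82°  ·
  (4,6): δ = 46.48°  ✓
  (4,7): δ = 24.23°  ✓
  (5,6): δ = 108.66°  ·
  (5,7): δ = 86.41°  ·
  (6,7): δ = 157.75°  ·
antipodal pairs: 13

count = 13; pairs: (0,2), (0,3), (0,4), (0,5), (1,5), (1,6), (1,7), (2,6), (2,7), (3,6), (3,7), (4,6), (4,7)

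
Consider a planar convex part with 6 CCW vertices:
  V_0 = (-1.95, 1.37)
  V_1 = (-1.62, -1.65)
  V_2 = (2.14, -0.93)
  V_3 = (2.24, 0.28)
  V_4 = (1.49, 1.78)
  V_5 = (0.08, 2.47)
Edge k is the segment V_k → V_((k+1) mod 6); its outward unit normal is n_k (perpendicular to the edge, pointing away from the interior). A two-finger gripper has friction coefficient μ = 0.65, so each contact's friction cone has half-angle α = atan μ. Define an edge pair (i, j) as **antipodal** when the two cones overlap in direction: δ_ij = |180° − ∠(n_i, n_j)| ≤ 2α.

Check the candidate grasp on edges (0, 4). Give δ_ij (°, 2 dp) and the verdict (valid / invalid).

δ = 57.69°, valid

α = atan 0.65 = 33.02°;  2α = 66.05°
edge 0: e_0 = (+0.33, -3.02);  n_0 = (-0.9941, -0.1086)
edge 4: e_4 = (-1.41, +0.69);  n_4 = (+0.4396, +0.8982)
∠(n_0, n_4) = 122.31°
δ = |180° − 122.31°| = 57.69°
57.69° ≤ 2α = 66.05°  →  valid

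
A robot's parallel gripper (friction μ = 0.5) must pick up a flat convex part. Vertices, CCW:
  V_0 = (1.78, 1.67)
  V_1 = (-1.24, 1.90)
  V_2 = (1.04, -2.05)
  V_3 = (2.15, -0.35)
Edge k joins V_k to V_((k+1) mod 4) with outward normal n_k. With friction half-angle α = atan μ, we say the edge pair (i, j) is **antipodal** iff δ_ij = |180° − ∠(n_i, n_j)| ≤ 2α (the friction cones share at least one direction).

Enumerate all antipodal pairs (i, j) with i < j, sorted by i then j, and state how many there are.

count = 1; pairs: (1,3)

α = atan 0.5 = 26.57°;  2α = 53.13°
n_0 = (+0.0759, +0.9971)
n_1 = (-0.8661, -0.4999)
n_2 = (+0.8373, -0.5467)
n_3 = (+0.9836, +0.1802)
  (0,1): δ = 55.65°  ·
  (0,2): δ = 61.21°  ·
  (0,3): δ = 104.73°  ·
  (1,2): δ = 63.14°  ·
  (1,3): δ = 19.61°  ✓
  (2,3): δ = 136.48°  ·
antipodal pairs: 1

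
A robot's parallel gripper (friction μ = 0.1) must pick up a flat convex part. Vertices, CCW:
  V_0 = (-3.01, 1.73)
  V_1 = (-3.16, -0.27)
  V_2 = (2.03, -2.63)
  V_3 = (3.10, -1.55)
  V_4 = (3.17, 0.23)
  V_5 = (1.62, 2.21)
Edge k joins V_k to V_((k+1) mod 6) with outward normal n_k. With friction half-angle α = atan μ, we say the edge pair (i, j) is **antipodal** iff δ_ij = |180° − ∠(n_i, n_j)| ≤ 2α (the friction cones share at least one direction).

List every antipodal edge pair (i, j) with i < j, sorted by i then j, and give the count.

count = 1; pairs: (0,3)

α = atan 0.1 = 5.71°;  2α = 11.42°
n_0 = (-0.9972, +0.0748)
n_1 = (-0.4139, -0.9103)
n_2 = (+0.7104, -0.7038)
n_3 = (+0.9992, -0.0393)
n_4 = (+0.7874, +0.6164)
n_5 = (-0.1031, +0.9947)
  (0,1): δ = 110.16°  ·
  (0,2): δ = 40.44°  ·
  (0,3): δ = 2.04°  ✓
  (0,4): δ = 42.34°  ·
  (0,5): δ = 100.21°  ·
  (1,2): δ = 110.28°  ·
  (1,3): δ = 67.80°  ·
  (1,4): δ = 27.49°  ·
  (1,5): δ = 30.37°  ·
  (2,3): δ = 137.52°  ·
  (2,4): δ = 97.21°  ·
  (2,5): δ = 39.35°  ·
  (3,4): δ = 139.69°  ·
  (3,5): δ = 81.83°  ·
  (4,5): δ = 122.14°  ·
antipodal pairs: 1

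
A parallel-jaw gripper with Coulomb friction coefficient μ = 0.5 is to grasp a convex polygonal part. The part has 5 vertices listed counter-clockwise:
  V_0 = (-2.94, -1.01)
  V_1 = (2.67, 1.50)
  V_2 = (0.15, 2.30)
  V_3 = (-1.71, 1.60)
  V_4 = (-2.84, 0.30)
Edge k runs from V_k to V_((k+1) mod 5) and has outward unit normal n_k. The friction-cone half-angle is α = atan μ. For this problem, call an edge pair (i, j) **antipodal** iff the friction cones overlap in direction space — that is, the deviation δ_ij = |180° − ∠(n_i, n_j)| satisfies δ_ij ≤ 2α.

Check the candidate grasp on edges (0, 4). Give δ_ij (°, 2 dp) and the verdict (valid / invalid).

α = atan 0.5 = 26.57°;  2α = 53.13°
edge 0: e_0 = (+5.61, +2.51);  n_0 = (+0.4084, -0.9128)
edge 4: e_4 = (-0.10, -1.31);  n_4 = (-0.9971, +0.0761)
∠(n_0, n_4) = 118.47°
δ = |180° − 118.47°| = 61.53°
61.53° > 2α = 53.13°  →  invalid

δ = 61.53°, invalid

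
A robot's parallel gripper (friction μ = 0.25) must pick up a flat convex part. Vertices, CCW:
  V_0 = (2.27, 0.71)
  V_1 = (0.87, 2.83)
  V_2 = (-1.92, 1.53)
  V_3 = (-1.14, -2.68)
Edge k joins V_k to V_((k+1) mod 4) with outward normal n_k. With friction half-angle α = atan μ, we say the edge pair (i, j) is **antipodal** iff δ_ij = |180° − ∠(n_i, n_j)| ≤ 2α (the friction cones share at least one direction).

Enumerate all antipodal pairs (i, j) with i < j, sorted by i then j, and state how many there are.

count = 2; pairs: (0,2), (1,3)

α = atan 0.25 = 14.04°;  2α = 28.07°
n_0 = (+0.8345, +0.5511)
n_1 = (-0.4224, +0.9064)
n_2 = (-0.9833, -0.1822)
n_3 = (+0.7050, -0.7092)
  (0,1): δ = 98.46°  ·
  (0,2): δ = 22.94°  ✓
  (0,3): δ = 101.39°  ·
  (1,2): δ = 104.49°  ·
  (1,3): δ = 19.85°  ✓
  (2,3): δ = 55.66°  ·
antipodal pairs: 2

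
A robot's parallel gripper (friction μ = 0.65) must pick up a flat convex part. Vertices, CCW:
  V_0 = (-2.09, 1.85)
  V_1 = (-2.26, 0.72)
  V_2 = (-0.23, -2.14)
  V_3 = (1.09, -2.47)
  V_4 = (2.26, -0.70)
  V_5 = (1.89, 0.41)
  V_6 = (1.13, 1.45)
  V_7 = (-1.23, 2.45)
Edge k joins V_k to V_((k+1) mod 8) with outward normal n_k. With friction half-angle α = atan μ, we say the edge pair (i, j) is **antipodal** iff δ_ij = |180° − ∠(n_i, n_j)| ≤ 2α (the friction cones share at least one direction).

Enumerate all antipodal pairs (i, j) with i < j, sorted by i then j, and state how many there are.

α = atan 0.65 = 33.02°;  2α = 66.05°
n_0 = (-0.9889, +0.1488)
n_1 = (-0.8155, -0.5788)
n_2 = (-0.2425, -0.9701)
n_3 = (+0.8342, -0.5514)
n_4 = (+0.9487, +0.3162)
n_5 = (+0.8074, +0.5900)
n_6 = (+0.3901, +0.9208)
n_7 = (-0.5722, +0.8201)
  (0,1): δ = 136.08°  ·
  (0,2): δ = 95.48°  ·
  (0,3): δ = 24.91°  ✓
  (0,4): δ = 26.99°  ✓
  (0,5): δ = 44.71°  ✓
  (0,6): δ = 75.59°  ·
  (0,7): δ = 133.46°  ·
  (1,2): δ = 139.40°  ·
  (1,3): δ = 68.83°  ·
  (1,4): δ = 16.93°  ✓
  (1,5): δ = 0.79°  ✓
  (1,6): δ = 31.67°  ✓
  (1,7): δ = 89.54°  ·
  (2,3): δ = 109.43°  ·
  (2,4): δ = 57.53°  ✓
  (2,5): δ = 39.81°  ✓
  (2,6): δ = 8.93°  ✓
  (2,7): δ = 48.94°  ✓
  (3,4): δ = 128.10°  ·
  (3,5): δ = 110.38°  ·
  (3,6): δ = 79.50°  ·
  (3,7): δ = 21.63°  ✓
  (4,5): δ = 162.28°  ·
  (4,6): δ = 131.40°  ·
  (4,7): δ = 73.53°  ·
  (5,6): δ = 149.12°  ·
  (5,7): δ = 91.26°  ·
  (6,7): δ = 122.13°  ·
antipodal pairs: 11

count = 11; pairs: (0,3), (0,4), (0,5), (1,4), (1,5), (1,6), (2,4), (2,5), (2,6), (2,7), (3,7)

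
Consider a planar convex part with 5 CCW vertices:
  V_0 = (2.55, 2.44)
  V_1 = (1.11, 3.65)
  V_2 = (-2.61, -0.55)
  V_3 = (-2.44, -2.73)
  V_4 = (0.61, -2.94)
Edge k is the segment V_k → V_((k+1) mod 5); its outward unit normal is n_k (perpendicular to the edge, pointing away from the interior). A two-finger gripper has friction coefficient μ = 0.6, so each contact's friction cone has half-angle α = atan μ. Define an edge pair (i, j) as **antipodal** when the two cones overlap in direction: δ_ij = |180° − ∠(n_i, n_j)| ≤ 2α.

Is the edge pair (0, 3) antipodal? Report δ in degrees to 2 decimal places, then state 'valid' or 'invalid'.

α = atan 0.6 = 30.96°;  2α = 61.93°
edge 0: e_0 = (-1.44, +1.21);  n_0 = (+0.6433, +0.7656)
edge 3: e_3 = (+3.05, -0.21);  n_3 = (-0.0687, -0.9976)
∠(n_0, n_3) = 143.90°
δ = |180° − 143.90°| = 36.10°
36.10° ≤ 2α = 61.93°  →  valid

δ = 36.10°, valid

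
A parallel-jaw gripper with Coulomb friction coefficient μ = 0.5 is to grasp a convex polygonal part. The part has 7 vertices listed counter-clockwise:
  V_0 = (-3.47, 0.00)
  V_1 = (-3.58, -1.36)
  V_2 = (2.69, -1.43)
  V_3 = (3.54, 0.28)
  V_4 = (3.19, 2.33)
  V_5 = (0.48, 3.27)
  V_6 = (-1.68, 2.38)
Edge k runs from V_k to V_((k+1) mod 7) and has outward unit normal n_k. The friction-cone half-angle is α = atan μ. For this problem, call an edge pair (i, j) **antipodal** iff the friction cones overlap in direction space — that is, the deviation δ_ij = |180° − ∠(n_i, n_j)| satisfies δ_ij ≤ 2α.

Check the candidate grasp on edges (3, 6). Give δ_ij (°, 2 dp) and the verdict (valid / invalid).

α = atan 0.5 = 26.57°;  2α = 53.13°
edge 3: e_3 = (-0.35, +2.05);  n_3 = (+0.9857, +0.1683)
edge 6: e_6 = (-1.79, -2.38);  n_6 = (-0.7992, +0.6011)
∠(n_3, n_6) = 133.36°
δ = |180° − 133.36°| = 46.64°
46.64° ≤ 2α = 53.13°  →  valid

δ = 46.64°, valid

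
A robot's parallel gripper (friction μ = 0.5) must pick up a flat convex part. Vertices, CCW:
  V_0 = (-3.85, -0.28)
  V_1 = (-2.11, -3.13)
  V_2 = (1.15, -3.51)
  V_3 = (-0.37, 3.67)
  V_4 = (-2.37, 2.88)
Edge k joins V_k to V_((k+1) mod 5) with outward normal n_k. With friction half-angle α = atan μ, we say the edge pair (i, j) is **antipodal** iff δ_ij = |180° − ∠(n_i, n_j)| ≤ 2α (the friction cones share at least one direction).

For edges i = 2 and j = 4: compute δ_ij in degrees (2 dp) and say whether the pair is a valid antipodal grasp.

δ = 37.05°, valid

α = atan 0.5 = 26.57°;  2α = 53.13°
edge 2: e_2 = (-1.52, +7.18);  n_2 = (+0.9783, +0.2071)
edge 4: e_4 = (-1.48, -3.16);  n_4 = (-0.9056, +0.4241)
∠(n_2, n_4) = 142.95°
δ = |180° − 142.95°| = 37.05°
37.05° ≤ 2α = 53.13°  →  valid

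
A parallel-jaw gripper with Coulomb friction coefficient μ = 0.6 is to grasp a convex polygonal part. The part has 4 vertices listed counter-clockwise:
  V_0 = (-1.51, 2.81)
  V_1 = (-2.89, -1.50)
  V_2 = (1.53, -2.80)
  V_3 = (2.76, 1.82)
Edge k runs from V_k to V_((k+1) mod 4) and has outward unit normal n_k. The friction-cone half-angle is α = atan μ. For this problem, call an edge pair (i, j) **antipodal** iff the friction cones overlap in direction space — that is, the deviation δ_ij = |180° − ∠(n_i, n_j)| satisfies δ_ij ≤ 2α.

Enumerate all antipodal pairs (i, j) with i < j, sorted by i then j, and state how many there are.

count = 2; pairs: (0,2), (1,3)

α = atan 0.6 = 30.96°;  2α = 61.93°
n_0 = (-0.9524, +0.3049)
n_1 = (-0.2822, -0.9594)
n_2 = (+0.9663, -0.2573)
n_3 = (+0.2259, +0.9742)
  (0,1): δ = 88.64°  ·
  (0,2): δ = 2.85°  ✓
  (0,3): δ = 94.70°  ·
  (1,2): δ = 88.52°  ·
  (1,3): δ = 3.34°  ✓
  (2,3): δ = 88.15°  ·
antipodal pairs: 2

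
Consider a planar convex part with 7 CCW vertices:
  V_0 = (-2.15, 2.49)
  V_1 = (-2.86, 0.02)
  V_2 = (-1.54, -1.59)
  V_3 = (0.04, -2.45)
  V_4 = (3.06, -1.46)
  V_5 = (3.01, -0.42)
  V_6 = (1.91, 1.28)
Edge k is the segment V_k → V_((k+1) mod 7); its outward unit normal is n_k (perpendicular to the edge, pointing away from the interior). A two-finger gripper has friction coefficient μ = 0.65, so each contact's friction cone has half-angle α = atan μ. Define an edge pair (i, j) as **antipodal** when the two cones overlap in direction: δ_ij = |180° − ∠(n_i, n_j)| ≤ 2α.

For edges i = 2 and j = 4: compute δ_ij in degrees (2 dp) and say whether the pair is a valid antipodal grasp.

α = atan 0.65 = 33.02°;  2α = 66.05°
edge 2: e_2 = (+1.58, -0.86);  n_2 = (-0.4781, -0.8783)
edge 4: e_4 = (-0.05, +1.04);  n_4 = (+0.9988, +0.0480)
∠(n_2, n_4) = 121.31°
δ = |180° − 121.31°| = 58.69°
58.69° ≤ 2α = 66.05°  →  valid

δ = 58.69°, valid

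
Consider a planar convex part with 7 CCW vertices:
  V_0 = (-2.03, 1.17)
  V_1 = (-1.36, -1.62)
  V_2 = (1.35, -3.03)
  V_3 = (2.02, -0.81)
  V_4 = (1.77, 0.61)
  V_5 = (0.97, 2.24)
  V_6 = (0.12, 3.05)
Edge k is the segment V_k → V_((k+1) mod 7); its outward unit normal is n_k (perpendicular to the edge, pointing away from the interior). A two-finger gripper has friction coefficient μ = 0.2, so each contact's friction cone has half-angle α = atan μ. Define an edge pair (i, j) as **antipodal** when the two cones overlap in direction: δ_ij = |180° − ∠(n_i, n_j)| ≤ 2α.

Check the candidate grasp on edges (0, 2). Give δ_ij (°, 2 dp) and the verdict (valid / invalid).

α = atan 0.2 = 11.31°;  2α = 22.62°
edge 0: e_0 = (+0.67, -2.79);  n_0 = (-0.9724, -0.2335)
edge 2: e_2 = (+0.67, +2.22);  n_2 = (+0.9574, -0.2889)
∠(n_0, n_2) = 149.70°
δ = |180° − 149.70°| = 30.30°
30.30° > 2α = 22.62°  →  invalid

δ = 30.30°, invalid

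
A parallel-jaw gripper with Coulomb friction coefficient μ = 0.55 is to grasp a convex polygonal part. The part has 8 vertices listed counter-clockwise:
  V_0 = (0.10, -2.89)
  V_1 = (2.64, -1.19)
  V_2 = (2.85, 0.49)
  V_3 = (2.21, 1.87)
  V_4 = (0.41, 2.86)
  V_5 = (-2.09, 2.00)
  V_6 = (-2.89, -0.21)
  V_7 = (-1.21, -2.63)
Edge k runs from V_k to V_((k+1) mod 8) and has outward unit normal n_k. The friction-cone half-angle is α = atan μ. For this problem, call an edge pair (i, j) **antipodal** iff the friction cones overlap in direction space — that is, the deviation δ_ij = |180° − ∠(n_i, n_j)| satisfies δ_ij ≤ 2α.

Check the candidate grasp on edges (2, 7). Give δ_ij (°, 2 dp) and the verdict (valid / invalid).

δ = 53.89°, valid

α = atan 0.55 = 28.81°;  2α = 57.62°
edge 2: e_2 = (-0.64, +1.38);  n_2 = (+0.9072, +0.4207)
edge 7: e_7 = (+1.31, -0.26);  n_7 = (-0.1947, -0.9809)
∠(n_2, n_7) = 126.11°
δ = |180° − 126.11°| = 53.89°
53.89° ≤ 2α = 57.62°  →  valid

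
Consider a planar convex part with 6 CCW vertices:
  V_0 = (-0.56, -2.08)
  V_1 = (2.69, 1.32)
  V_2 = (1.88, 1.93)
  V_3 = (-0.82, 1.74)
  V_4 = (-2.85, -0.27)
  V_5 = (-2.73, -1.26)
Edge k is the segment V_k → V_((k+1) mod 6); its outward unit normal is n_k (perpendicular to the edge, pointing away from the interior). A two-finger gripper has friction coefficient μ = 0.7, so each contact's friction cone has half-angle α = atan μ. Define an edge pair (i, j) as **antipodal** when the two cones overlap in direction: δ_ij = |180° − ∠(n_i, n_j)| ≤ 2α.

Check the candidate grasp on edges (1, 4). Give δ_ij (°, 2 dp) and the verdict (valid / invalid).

δ = 46.11°, valid

α = atan 0.7 = 34.99°;  2α = 69.98°
edge 1: e_1 = (-0.81, +0.61);  n_1 = (+0.6016, +0.7988)
edge 4: e_4 = (+0.12, -0.99);  n_4 = (-0.9927, -0.1203)
∠(n_1, n_4) = 133.89°
δ = |180° − 133.89°| = 46.11°
46.11° ≤ 2α = 69.98°  →  valid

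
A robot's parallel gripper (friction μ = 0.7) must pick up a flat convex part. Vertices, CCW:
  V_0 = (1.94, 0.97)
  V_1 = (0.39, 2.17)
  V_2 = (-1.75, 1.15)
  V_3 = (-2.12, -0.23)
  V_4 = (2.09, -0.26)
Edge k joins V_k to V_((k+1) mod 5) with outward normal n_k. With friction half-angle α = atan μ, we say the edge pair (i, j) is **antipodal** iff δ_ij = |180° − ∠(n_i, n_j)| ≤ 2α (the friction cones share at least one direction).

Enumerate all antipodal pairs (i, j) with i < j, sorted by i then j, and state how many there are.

count = 4; pairs: (0,2), (0,3), (1,3), (2,4)

α = atan 0.7 = 34.99°;  2α = 69.98°
n_0 = (+0.6122, +0.7907)
n_1 = (-0.4303, +0.9027)
n_2 = (-0.9659, +0.2590)
n_3 = (-0.0071, -1.0000)
n_4 = (+0.9926, +0.1211)
  (0,1): δ = 116.77°  ·
  (0,2): δ = 67.26°  ✓
  (0,3): δ = 37.34°  ✓
  (0,4): δ = 134.70°  ·
  (1,2): δ = 130.49°  ·
  (1,3): δ = 25.89°  ✓
  (1,4): δ = 71.47°  ·
  (2,3): δ = 75.40°  ·
  (2,4): δ = 21.96°  ✓
  (3,4): δ = 82.64°  ·
antipodal pairs: 4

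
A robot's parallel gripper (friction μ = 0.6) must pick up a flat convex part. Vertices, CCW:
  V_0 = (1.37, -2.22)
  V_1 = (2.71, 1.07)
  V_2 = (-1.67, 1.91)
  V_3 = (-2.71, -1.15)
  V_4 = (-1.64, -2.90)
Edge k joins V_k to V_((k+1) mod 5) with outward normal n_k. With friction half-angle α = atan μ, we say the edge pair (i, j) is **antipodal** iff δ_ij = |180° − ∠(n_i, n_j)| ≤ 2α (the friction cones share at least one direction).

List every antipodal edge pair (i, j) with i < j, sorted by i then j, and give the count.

count = 5; pairs: (0,2), (0,3), (1,3), (1,4), (2,4)

α = atan 0.6 = 30.96°;  2α = 61.93°
n_0 = (+0.9261, -0.3772)
n_1 = (+0.1883, +0.9821)
n_2 = (-0.9468, +0.3218)
n_3 = (-0.8532, -0.5216)
n_4 = (+0.2204, -0.9754)
  (0,1): δ = 78.70°  ·
  (0,2): δ = 3.39°  ✓
  (0,3): δ = 53.60°  ✓
  (0,4): δ = 124.89°  ·
  (1,2): δ = 97.91°  ·
  (1,3): δ = 47.70°  ✓
  (1,4): δ = 23.59°  ✓
  (2,3): δ = 129.79°  ·
  (2,4): δ = 58.50°  ✓
  (3,4): δ = 108.71°  ·
antipodal pairs: 5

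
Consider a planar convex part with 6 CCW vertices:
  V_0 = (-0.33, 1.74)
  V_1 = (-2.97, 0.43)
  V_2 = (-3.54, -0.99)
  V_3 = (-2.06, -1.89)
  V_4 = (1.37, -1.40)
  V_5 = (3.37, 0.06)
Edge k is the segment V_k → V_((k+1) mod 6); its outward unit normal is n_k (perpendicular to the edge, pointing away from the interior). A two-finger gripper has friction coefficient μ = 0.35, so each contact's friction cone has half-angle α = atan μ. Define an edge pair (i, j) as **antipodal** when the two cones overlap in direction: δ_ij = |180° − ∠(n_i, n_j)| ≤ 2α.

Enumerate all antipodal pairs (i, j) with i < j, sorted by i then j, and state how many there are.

count = 5; pairs: (0,3), (0,4), (1,4), (2,5), (3,5)

α = atan 0.35 = 19.29°;  2α = 38.58°
n_0 = (-0.4445, +0.8958)
n_1 = (-0.9280, +0.3725)
n_2 = (-0.5196, -0.8544)
n_3 = (+0.1414, -0.9899)
n_4 = (+0.5896, -0.8077)
n_5 = (+0.4134, +0.9105)
  (0,1): δ = 138.26°  ·
  (0,2): δ = 57.70°  ·
  (0,3): δ = 18.26°  ✓
  (0,4): δ = 9.74°  ✓
  (0,5): δ = 129.19°  ·
  (1,2): δ = 99.43°  ·
  (1,3): δ = 60.00°  ·
  (1,4): δ = 32.00°  ✓
  (1,5): δ = 87.45°  ·
  (2,3): δ = 140.57°  ·
  (2,4): δ = 112.57°  ·
  (2,5): δ = 6.88°  ✓
  (3,4): δ = 152.00°  ·
  (3,5): δ = 32.55°  ✓
  (4,5): δ = 60.55°  ·
antipodal pairs: 5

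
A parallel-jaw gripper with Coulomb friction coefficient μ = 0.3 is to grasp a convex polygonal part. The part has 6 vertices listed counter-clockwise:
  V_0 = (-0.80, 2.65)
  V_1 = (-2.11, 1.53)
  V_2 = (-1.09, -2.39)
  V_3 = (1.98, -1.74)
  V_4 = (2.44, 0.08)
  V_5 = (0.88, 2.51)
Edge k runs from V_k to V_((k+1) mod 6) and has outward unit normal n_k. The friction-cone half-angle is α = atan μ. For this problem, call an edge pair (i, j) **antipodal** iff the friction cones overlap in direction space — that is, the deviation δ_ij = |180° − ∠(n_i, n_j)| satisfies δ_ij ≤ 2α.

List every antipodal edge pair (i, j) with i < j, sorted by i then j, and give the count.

α = atan 0.3 = 16.70°;  2α = 33.40°
n_0 = (-0.6498, +0.7601)
n_1 = (-0.9678, -0.2518)
n_2 = (+0.2071, -0.9783)
n_3 = (+0.9695, -0.2450)
n_4 = (+0.8415, +0.5402)
n_5 = (+0.0830, +0.9965)
  (0,1): δ = 115.94°  ·
  (0,2): δ = 28.57°  ✓
  (0,3): δ = 35.29°  ·
  (0,4): δ = 82.17°  ·
  (0,5): δ = 134.71°  ·
  (1,2): δ = 92.63°  ·
  (1,3): δ = 28.77°  ✓
  (1,4): δ = 18.11°  ✓
  (1,5): δ = 70.65°  ·
  (2,3): δ = 116.14°  ·
  (2,4): δ = 69.26°  ·
  (2,5): δ = 16.72°  ✓
  (3,4): δ = 133.12°  ·
  (3,5): δ = 80.58°  ·
  (4,5): δ = 127.46°  ·
antipodal pairs: 4

count = 4; pairs: (0,2), (1,3), (1,4), (2,5)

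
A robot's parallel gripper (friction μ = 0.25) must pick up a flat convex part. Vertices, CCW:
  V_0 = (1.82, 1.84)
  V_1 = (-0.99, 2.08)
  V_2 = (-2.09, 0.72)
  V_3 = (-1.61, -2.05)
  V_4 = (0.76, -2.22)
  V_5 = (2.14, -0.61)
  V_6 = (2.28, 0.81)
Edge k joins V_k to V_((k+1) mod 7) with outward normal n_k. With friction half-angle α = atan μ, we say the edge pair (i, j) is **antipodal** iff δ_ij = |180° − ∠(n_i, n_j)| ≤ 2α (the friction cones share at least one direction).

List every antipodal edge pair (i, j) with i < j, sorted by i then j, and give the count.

α = atan 0.25 = 14.04°;  2α = 28.07°
n_0 = (+0.0851, +0.9964)
n_1 = (-0.7775, +0.6289)
n_2 = (-0.9853, -0.1707)
n_3 = (-0.0715, -0.9974)
n_4 = (+0.7593, -0.6508)
n_5 = (+0.9952, -0.0981)
n_6 = (+0.9131, +0.4078)
  (0,1): δ = 124.09°  ·
  (0,2): δ = 75.29°  ·
  (0,3): δ = 0.78°  ✓
  (0,4): δ = 54.28°  ·
  (0,5): δ = 89.25°  ·
  (0,6): δ = 118.95°  ·
  (1,2): δ = 131.20°  ·
  (1,3): δ = 55.14°  ·
  (1,4): δ = 1.63°  ✓
  (1,5): δ = 33.34°  ·
  (1,6): δ = 63.03°  ·
  (2,3): δ = 103.93°  ·
  (2,4): δ = 50.43°  ·
  (2,5): δ = 15.46°  ✓
  (2,6): δ = 14.23°  ✓
  (3,4): δ = 126.50°  ·
  (3,5): δ = 91.53°  ·
  (3,6): δ = 61.83°  ·
  (4,5): δ = 145.03°  ·
  (4,6): δ = 115.33°  ·
  (5,6): δ = 150.30°  ·
antipodal pairs: 4

count = 4; pairs: (0,3), (1,4), (2,5), (2,6)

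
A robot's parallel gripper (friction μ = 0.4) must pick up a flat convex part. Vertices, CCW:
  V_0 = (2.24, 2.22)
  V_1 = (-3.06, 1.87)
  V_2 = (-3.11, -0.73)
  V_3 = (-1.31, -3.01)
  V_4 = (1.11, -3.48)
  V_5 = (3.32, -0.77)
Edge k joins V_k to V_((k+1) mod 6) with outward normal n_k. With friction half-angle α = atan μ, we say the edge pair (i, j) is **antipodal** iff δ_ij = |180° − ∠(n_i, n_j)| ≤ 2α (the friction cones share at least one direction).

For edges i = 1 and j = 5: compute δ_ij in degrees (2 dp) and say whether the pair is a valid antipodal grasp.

δ = 20.96°, valid

α = atan 0.4 = 21.80°;  2α = 43.60°
edge 1: e_1 = (-0.05, -2.60);  n_1 = (-0.9998, +0.0192)
edge 5: e_5 = (-1.08, +2.99);  n_5 = (+0.9405, +0.3397)
∠(n_1, n_5) = 159.04°
δ = |180° − 159.04°| = 20.96°
20.96° ≤ 2α = 43.60°  →  valid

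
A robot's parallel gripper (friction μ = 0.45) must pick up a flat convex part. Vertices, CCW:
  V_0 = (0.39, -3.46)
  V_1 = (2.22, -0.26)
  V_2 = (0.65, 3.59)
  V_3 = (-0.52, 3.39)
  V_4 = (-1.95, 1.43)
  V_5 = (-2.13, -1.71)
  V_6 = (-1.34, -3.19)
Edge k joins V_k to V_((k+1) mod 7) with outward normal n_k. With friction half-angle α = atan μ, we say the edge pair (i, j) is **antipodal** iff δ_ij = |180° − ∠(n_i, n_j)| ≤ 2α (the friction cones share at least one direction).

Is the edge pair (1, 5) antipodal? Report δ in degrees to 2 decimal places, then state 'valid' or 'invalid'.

α = atan 0.45 = 24.23°;  2α = 48.46°
edge 1: e_1 = (-1.57, +3.85);  n_1 = (+0.9260, +0.3776)
edge 5: e_5 = (+0.79, -1.48);  n_5 = (-0.8822, -0.4709)
∠(n_1, n_5) = 174.09°
δ = |180° − 174.09°| = 5.91°
5.91° ≤ 2α = 48.46°  →  valid

δ = 5.91°, valid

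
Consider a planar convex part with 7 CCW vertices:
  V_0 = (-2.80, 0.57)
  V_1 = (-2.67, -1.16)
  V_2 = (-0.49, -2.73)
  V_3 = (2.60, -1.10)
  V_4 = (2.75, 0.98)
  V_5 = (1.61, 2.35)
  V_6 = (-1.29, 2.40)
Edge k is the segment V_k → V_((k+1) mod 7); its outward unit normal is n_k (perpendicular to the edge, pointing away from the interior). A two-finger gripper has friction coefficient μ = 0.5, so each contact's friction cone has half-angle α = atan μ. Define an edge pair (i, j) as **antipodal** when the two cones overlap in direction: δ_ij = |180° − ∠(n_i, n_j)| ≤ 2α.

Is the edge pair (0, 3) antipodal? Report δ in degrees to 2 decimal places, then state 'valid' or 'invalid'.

α = atan 0.5 = 26.57°;  2α = 53.13°
edge 0: e_0 = (+0.13, -1.73);  n_0 = (-0.9972, -0.0749)
edge 3: e_3 = (+0.15, +2.08);  n_3 = (+0.9974, -0.0719)
∠(n_0, n_3) = 171.58°
δ = |180° − 171.58°| = 8.42°
8.42° ≤ 2α = 53.13°  →  valid

δ = 8.42°, valid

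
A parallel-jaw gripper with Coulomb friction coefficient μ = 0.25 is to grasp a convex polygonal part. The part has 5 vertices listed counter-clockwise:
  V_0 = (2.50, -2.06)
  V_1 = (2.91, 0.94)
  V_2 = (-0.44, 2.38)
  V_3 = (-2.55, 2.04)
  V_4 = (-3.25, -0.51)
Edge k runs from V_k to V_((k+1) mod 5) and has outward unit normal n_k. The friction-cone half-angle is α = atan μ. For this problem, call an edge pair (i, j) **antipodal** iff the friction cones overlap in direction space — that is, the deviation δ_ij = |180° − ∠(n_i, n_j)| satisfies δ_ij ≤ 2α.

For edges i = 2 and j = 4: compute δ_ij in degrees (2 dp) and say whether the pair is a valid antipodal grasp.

α = atan 0.25 = 14.04°;  2α = 28.07°
edge 2: e_2 = (-2.11, -0.34);  n_2 = (-0.1591, +0.9873)
edge 4: e_4 = (+5.75, -1.55);  n_4 = (-0.2603, -0.9655)
∠(n_2, n_4) = 155.76°
δ = |180° − 155.76°| = 24.24°
24.24° ≤ 2α = 28.07°  →  valid

δ = 24.24°, valid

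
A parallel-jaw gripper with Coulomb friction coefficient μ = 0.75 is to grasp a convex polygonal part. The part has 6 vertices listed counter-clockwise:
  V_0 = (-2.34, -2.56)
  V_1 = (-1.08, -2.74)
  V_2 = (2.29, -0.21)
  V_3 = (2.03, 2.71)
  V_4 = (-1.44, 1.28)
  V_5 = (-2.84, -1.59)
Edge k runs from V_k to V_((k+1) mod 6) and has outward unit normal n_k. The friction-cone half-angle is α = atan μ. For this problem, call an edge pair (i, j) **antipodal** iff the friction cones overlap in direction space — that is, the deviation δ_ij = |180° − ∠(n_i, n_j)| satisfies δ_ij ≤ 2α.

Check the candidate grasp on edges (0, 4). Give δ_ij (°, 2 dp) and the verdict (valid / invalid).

δ = 72.13°, valid

α = atan 0.75 = 36.87°;  2α = 73.74°
edge 0: e_0 = (+1.26, -0.18);  n_0 = (-0.1414, -0.9899)
edge 4: e_4 = (-1.40, -2.87);  n_4 = (-0.8988, +0.4384)
∠(n_0, n_4) = 107.87°
δ = |180° − 107.87°| = 72.13°
72.13° ≤ 2α = 73.74°  →  valid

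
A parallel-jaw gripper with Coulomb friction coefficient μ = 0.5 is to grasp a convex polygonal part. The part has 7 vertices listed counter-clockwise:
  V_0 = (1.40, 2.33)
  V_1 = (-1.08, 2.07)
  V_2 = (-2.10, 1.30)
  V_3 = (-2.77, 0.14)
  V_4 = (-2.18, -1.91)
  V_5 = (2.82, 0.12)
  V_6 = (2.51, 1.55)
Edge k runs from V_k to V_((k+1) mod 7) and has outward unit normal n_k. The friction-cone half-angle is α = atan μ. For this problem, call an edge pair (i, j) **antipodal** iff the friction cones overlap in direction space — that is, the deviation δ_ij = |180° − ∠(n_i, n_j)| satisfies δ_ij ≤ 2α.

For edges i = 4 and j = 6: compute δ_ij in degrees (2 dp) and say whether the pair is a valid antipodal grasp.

α = atan 0.5 = 26.57°;  2α = 53.13°
edge 4: e_4 = (+5.00, +2.03);  n_4 = (+0.3762, -0.9265)
edge 6: e_6 = (-1.11, +0.78);  n_6 = (+0.5749, +0.8182)
∠(n_4, n_6) = 122.81°
δ = |180° − 122.81°| = 57.19°
57.19° > 2α = 53.13°  →  invalid

δ = 57.19°, invalid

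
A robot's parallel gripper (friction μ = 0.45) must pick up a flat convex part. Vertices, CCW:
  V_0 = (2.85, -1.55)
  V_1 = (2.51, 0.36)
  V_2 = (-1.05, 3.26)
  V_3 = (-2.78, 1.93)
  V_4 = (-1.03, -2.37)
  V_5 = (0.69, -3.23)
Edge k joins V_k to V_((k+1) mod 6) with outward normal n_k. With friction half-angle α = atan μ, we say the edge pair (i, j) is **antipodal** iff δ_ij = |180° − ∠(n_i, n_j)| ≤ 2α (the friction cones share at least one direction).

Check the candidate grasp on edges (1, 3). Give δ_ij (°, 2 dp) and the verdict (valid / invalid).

α = atan 0.45 = 24.23°;  2α = 48.46°
edge 1: e_1 = (-3.56, +2.90);  n_1 = (+0.6316, +0.7753)
edge 3: e_3 = (+1.75, -4.30);  n_3 = (-0.9262, -0.3770)
∠(n_1, n_3) = 151.31°
δ = |180° − 151.31°| = 28.69°
28.69° ≤ 2α = 48.46°  →  valid

δ = 28.69°, valid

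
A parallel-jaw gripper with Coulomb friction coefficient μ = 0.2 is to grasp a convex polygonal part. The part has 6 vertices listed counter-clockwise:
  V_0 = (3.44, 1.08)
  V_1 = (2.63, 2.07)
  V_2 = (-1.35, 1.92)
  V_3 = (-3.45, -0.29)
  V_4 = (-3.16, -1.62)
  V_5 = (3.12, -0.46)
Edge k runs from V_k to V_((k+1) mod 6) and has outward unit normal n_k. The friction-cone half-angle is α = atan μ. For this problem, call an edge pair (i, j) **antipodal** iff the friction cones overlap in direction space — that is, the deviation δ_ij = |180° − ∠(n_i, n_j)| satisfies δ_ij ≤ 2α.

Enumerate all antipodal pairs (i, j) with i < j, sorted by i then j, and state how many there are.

count = 1; pairs: (1,4)

α = atan 0.2 = 11.31°;  2α = 22.62°
n_0 = (+0.7740, +0.6332)
n_1 = (-0.0377, +0.9993)
n_2 = (-0.7249, +0.6888)
n_3 = (-0.9770, -0.2130)
n_4 = (+0.1816, -0.9834)
n_5 = (+0.9791, -0.2034)
  (0,1): δ = 127.13°  ·
  (0,2): δ = 82.83°  ·
  (0,3): δ = 26.99°  ·
  (0,4): δ = 61.18°  ·
  (0,5): δ = 128.97°  ·
  (1,2): δ = 135.70°  ·
  (1,3): δ = 79.86°  ·
  (1,4): δ = 8.31°  ✓
  (1,5): δ = 76.10°  ·
  (2,3): δ = 124.16°  ·
  (2,4): δ = 36.00°  ·
  (2,5): δ = 31.80°  ·
  (3,4): δ = 91.84°  ·
  (3,5): δ = 24.04°  ·
  (4,5): δ = 112.20°  ·
antipodal pairs: 1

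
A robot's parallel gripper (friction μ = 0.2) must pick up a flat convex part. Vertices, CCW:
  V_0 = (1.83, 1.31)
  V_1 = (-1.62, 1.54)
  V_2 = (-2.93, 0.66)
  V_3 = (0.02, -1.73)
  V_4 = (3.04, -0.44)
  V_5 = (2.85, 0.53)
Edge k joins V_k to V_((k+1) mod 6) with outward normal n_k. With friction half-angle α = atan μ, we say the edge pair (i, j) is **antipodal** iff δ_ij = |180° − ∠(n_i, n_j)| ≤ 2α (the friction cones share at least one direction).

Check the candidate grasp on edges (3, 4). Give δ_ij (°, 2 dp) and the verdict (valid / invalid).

α = atan 0.2 = 11.31°;  2α = 22.62°
edge 3: e_3 = (+3.02, +1.29);  n_3 = (+0.3928, -0.9196)
edge 4: e_4 = (-0.19, +0.97);  n_4 = (+0.9814, +0.1922)
∠(n_3, n_4) = 77.95°
δ = |180° − 77.95°| = 102.05°
102.05° > 2α = 22.62°  →  invalid

δ = 102.05°, invalid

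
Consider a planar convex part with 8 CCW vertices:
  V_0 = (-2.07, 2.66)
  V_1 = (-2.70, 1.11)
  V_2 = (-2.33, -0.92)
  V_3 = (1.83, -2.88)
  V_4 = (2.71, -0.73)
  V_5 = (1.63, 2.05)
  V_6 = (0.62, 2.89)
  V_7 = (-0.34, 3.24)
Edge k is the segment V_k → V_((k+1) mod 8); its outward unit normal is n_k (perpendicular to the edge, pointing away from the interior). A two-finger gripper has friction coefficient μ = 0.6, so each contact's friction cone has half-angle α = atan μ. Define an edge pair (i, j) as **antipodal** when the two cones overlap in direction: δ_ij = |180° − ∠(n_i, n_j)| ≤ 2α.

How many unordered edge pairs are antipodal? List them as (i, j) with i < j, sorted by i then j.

count = 11; pairs: (0,3), (0,4), (1,3), (1,4), (1,5), (1,6), (2,4), (2,5), (2,6), (2,7), (3,7)

α = atan 0.6 = 30.96°;  2α = 61.93°
n_0 = (-0.9264, +0.3765)
n_1 = (-0.9838, -0.1793)
n_2 = (-0.4262, -0.9046)
n_3 = (+0.9255, -0.3788)
n_4 = (+0.9321, +0.3621)
n_5 = (+0.6394, +0.7688)
n_6 = (+0.3425, +0.9395)
n_7 = (-0.3179, +0.9481)
  (0,1): δ = 147.55°  ·
  (0,2): δ = 93.11°  ·
  (0,3): δ = 0.14°  ✓
  (0,4): δ = 43.35°  ✓
  (0,5): δ = 72.37°  ·
  (0,6): δ = 92.09°  ·
  (0,7): δ = 130.65°  ·
  (1,2): δ = 125.56°  ·
  (1,3): δ = 32.59°  ✓
  (1,4): δ = 10.90°  ✓
  (1,5): δ = 39.92°  ✓
  (1,6): δ = 59.64°  ✓
  (1,7): δ = 98.20°  ·
  (2,3): δ = 87.03°  ·
  (2,4): δ = 43.54°  ✓
  (2,5): δ = 14.52°  ✓
  (2,6): δ = 5.20°  ✓
  (2,7): δ = 43.76°  ✓
  (3,4): δ = 136.51°  ·
  (3,5): δ = 107.49°  ·
  (3,6): δ = 87.77°  ·
  (3,7): δ = 49.21°  ✓
  (4,5): δ = 150.98°  ·
  (4,6): δ = 131.26°  ·
  (4,7): δ = 92.70°  ·
  (5,6): δ = 160.28°  ·
  (5,7): δ = 121.72°  ·
  (6,7): δ = 141.43°  ·
antipodal pairs: 11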